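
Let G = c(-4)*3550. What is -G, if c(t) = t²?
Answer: -56800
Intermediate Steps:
G = 56800 (G = (-4)²*3550 = 16*3550 = 56800)
-G = -1*56800 = -56800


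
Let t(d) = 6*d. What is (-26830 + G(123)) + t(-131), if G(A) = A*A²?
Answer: 1833251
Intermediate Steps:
G(A) = A³
(-26830 + G(123)) + t(-131) = (-26830 + 123³) + 6*(-131) = (-26830 + 1860867) - 786 = 1834037 - 786 = 1833251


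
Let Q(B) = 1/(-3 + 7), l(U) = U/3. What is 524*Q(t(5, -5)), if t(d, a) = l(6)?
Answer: 131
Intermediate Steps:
l(U) = U/3 (l(U) = U*(⅓) = U/3)
t(d, a) = 2 (t(d, a) = (⅓)*6 = 2)
Q(B) = ¼ (Q(B) = 1/4 = ¼)
524*Q(t(5, -5)) = 524*(¼) = 131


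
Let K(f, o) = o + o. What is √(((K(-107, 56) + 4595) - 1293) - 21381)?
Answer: I*√17967 ≈ 134.04*I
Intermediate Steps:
K(f, o) = 2*o
√(((K(-107, 56) + 4595) - 1293) - 21381) = √(((2*56 + 4595) - 1293) - 21381) = √(((112 + 4595) - 1293) - 21381) = √((4707 - 1293) - 21381) = √(3414 - 21381) = √(-17967) = I*√17967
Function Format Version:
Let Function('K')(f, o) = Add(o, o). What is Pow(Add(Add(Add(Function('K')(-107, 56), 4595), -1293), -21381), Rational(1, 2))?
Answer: Mul(I, Pow(17967, Rational(1, 2))) ≈ Mul(134.04, I)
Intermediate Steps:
Function('K')(f, o) = Mul(2, o)
Pow(Add(Add(Add(Function('K')(-107, 56), 4595), -1293), -21381), Rational(1, 2)) = Pow(Add(Add(Add(Mul(2, 56), 4595), -1293), -21381), Rational(1, 2)) = Pow(Add(Add(Add(112, 4595), -1293), -21381), Rational(1, 2)) = Pow(Add(Add(4707, -1293), -21381), Rational(1, 2)) = Pow(Add(3414, -21381), Rational(1, 2)) = Pow(-17967, Rational(1, 2)) = Mul(I, Pow(17967, Rational(1, 2)))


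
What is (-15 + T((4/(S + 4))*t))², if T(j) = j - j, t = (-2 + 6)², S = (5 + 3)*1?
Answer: 225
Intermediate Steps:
S = 8 (S = 8*1 = 8)
t = 16 (t = 4² = 16)
T(j) = 0
(-15 + T((4/(S + 4))*t))² = (-15 + 0)² = (-15)² = 225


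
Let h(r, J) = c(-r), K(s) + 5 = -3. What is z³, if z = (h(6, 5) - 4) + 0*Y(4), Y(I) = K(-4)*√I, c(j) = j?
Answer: -1000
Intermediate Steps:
K(s) = -8 (K(s) = -5 - 3 = -8)
h(r, J) = -r
Y(I) = -8*√I
z = -10 (z = (-1*6 - 4) + 0*(-8*√4) = (-6 - 4) + 0*(-8*2) = -10 + 0*(-16) = -10 + 0 = -10)
z³ = (-10)³ = -1000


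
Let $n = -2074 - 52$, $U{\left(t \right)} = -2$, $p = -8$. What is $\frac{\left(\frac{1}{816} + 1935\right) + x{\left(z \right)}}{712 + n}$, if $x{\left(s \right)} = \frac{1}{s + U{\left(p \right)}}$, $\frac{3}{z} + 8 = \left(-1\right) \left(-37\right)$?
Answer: $- \frac{86819191}{63460320} \approx -1.3681$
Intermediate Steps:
$z = \frac{3}{29}$ ($z = \frac{3}{-8 - -37} = \frac{3}{-8 + 37} = \frac{3}{29} \approx 0.10345$)
$x{\left(s \right)} = \frac{1}{-2 + s}$ ($x{\left(s \right)} = \frac{1}{s - 2} = \frac{1}{-2 + s}$)
$n = -2126$
$\frac{\left(\frac{1}{816} + 1935\right) + x{\left(z \right)}}{712 + n} = \frac{\left(\frac{1}{816} + 1935\right) + \frac{1}{-2 + \frac{3}{29}}}{712 - 2126} = \frac{\left(\frac{1}{816} + 1935\right) + \frac{1}{- \frac{55}{29}}}{-1414} = \left(\frac{1578961}{816} - \frac{29}{55}\right) \left(- \frac{1}{1414}\right) = \frac{86819191}{44880} \left(- \frac{1}{1414}\right) = - \frac{86819191}{63460320}$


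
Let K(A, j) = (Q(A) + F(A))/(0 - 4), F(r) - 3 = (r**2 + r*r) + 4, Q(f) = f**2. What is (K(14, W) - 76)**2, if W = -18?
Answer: 808201/16 ≈ 50513.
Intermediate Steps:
F(r) = 7 + 2*r**2 (F(r) = 3 + ((r**2 + r*r) + 4) = 3 + ((r**2 + r**2) + 4) = 3 + (2*r**2 + 4) = 3 + (4 + 2*r**2) = 7 + 2*r**2)
K(A, j) = -7/4 - 3*A**2/4 (K(A, j) = (A**2 + (7 + 2*A**2))/(0 - 4) = (7 + 3*A**2)/(-4) = (7 + 3*A**2)*(-1/4) = -7/4 - 3*A**2/4)
(K(14, W) - 76)**2 = ((-7/4 - 3/4*14**2) - 76)**2 = ((-7/4 - 3/4*196) - 76)**2 = ((-7/4 - 147) - 76)**2 = (-595/4 - 76)**2 = (-899/4)**2 = 808201/16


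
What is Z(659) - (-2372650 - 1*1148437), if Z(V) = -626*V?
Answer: 3108553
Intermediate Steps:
Z(659) - (-2372650 - 1*1148437) = -626*659 - (-2372650 - 1*1148437) = -412534 - (-2372650 - 1148437) = -412534 - 1*(-3521087) = -412534 + 3521087 = 3108553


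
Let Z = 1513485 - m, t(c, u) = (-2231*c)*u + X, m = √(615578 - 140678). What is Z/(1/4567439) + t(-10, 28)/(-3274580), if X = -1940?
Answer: 1131817712683586898/163729 - 45674390*√4749 ≈ 6.9096e+12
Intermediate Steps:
m = 10*√4749 (m = √474900 = 10*√4749 ≈ 689.13)
t(c, u) = -1940 - 2231*c*u (t(c, u) = (-2231*c)*u - 1940 = -2231*c*u - 1940 = -1940 - 2231*c*u)
Z = 1513485 - 10*√4749 ≈ 1.5128e+6
Z/(1/4567439) + t(-10, 28)/(-3274580) = (1513485 - 10*√4749)/(1/4567439) + (-1940 - 2231*(-10)*28)/(-3274580) = (1513485 - 10*√4749)/(1/4567439) + (-1940 + 624680)*(-1/3274580) = (1513485 - 10*√4749)*4567439 + 622740*(-1/3274580) = (6912750414915 - 45674390*√4749) - 31137/163729 = 1131817712683586898/163729 - 45674390*√4749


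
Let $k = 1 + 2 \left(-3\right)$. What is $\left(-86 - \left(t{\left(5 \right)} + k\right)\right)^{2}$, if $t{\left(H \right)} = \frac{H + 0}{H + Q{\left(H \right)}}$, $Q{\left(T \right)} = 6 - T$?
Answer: $\frac{241081}{36} \approx 6696.7$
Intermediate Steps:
$k = -5$ ($k = 1 - 6 = -5$)
$t{\left(H \right)} = \frac{H}{6}$ ($t{\left(H \right)} = \frac{H + 0}{H - \left(-6 + H\right)} = \frac{H}{6}$)
$\left(-86 - \left(t{\left(5 \right)} + k\right)\right)^{2} = \left(-86 - \left(\frac{1}{6} \cdot 5 - 5\right)\right)^{2} = \left(-86 - \left(\frac{5}{6} - 5\right)\right)^{2} = \left(-86 - - \frac{25}{6}\right)^{2} = \left(-86 + \frac{25}{6}\right)^{2} = \left(- \frac{491}{6}\right)^{2} = \frac{241081}{36}$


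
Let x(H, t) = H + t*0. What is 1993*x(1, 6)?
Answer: 1993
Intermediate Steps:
x(H, t) = H (x(H, t) = H + 0 = H)
1993*x(1, 6) = 1993*1 = 1993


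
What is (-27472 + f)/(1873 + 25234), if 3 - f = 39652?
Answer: -67121/27107 ≈ -2.4762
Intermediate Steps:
f = -39649 (f = 3 - 1*39652 = 3 - 39652 = -39649)
(-27472 + f)/(1873 + 25234) = (-27472 - 39649)/(1873 + 25234) = -67121/27107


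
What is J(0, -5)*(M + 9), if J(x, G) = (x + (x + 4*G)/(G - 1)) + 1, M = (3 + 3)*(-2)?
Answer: -13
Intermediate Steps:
M = -12 (M = 6*(-2) = -12)
J(x, G) = 1 + x + (x + 4*G)/(-1 + G) (J(x, G) = (x + (x + 4*G)/(-1 + G)) + 1 = 1 + x + (x + 4*G)/(-1 + G))
J(0, -5)*(M + 9) = ((-1 + 5*(-5) - 5*0)/(-1 - 5))*(-12 + 9) = ((-1 - 25 + 0)/(-6))*(-3) = -⅙*(-26)*(-3) = (13/3)*(-3) = -13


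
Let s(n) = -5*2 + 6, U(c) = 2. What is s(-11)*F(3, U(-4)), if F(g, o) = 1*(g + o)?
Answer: -20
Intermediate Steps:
F(g, o) = g + o
s(n) = -4 (s(n) = -10 + 6 = -4)
s(-11)*F(3, U(-4)) = -4*(3 + 2) = -4*5 = -20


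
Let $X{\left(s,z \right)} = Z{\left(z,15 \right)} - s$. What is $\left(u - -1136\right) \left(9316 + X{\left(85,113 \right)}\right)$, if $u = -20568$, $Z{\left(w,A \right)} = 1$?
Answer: $-179396224$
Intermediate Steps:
$X{\left(s,z \right)} = 1 - s$
$\left(u - -1136\right) \left(9316 + X{\left(85,113 \right)}\right) = \left(-20568 - -1136\right) \left(9316 + \left(1 - 85\right)\right) = \left(-20568 + \left(-64 + 1200\right)\right) \left(9316 + \left(1 - 85\right)\right) = \left(-20568 + 1136\right) \left(9316 - 84\right) = \left(-19432\right) 9232 = -179396224$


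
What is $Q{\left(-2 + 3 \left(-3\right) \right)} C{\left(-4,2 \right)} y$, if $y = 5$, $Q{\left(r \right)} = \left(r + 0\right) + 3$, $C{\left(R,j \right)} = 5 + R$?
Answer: $-40$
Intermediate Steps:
$Q{\left(r \right)} = 3 + r$ ($Q{\left(r \right)} = r + 3 = 3 + r$)
$Q{\left(-2 + 3 \left(-3\right) \right)} C{\left(-4,2 \right)} y = \left(3 + \left(-2 + 3 \left(-3\right)\right)\right) \left(5 - 4\right) 5 = \left(3 - 11\right) 1 \cdot 5 = \left(-8\right) 1 \cdot 5 = \left(-8\right) 5 = -40$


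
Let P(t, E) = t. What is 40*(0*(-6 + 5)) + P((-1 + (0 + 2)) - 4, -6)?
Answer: -3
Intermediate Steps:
40*(0*(-6 + 5)) + P((-1 + (0 + 2)) - 4, -6) = 40*(0*(-6 + 5)) + ((-1 + (0 + 2)) - 4) = 40*(0*(-1)) + ((-1 + 2) - 4) = 40*0 + (1 - 4) = 0 - 3 = -3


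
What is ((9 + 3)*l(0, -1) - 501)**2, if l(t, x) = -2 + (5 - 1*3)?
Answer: 251001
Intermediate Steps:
l(t, x) = 0 (l(t, x) = -2 + (5 - 3) = -2 + 2 = 0)
((9 + 3)*l(0, -1) - 501)**2 = ((9 + 3)*0 - 501)**2 = (12*0 - 501)**2 = (0 - 501)**2 = (-501)**2 = 251001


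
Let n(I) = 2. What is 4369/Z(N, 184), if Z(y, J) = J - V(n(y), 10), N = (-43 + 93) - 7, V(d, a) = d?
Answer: 4369/182 ≈ 24.005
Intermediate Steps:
N = 43 (N = 50 - 7 = 43)
Z(y, J) = -2 + J (Z(y, J) = J - 1*2 = J - 2 = -2 + J)
4369/Z(N, 184) = 4369/(-2 + 184) = 4369/182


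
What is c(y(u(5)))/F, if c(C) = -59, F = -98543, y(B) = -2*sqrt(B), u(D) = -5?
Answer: 59/98543 ≈ 0.00059872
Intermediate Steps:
c(y(u(5)))/F = -59/(-98543) = -59*(-1/98543) = 59/98543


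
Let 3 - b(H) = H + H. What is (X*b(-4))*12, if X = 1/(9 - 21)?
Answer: -11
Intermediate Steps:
b(H) = 3 - 2*H (b(H) = 3 - (H + H) = 3 - 2*H)
X = -1/12 (X = 1/(-12) = -1/12 ≈ -0.083333)
(X*b(-4))*12 = -(3 - 2*(-4))/12*12 = -(3 + 8)/12*12 = -1/12*11*12 = -11/12*12 = -11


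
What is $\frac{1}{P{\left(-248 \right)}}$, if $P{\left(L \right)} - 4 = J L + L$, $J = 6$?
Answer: $- \frac{1}{1732} \approx -0.00057737$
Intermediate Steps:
$P{\left(L \right)} = 4 + 7 L$ ($P{\left(L \right)} = 4 + \left(6 L + L\right) = 4 + 7 L$)
$\frac{1}{P{\left(-248 \right)}} = \frac{1}{4 + 7 \left(-248\right)} = \frac{1}{4 - 1736} = \frac{1}{-1732} = - \frac{1}{1732}$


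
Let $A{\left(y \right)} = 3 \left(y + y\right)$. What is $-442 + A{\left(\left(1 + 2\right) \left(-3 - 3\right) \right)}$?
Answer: $-550$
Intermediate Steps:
$A{\left(y \right)} = 6 y$ ($A{\left(y \right)} = 3 \cdot 2 y = 6 y$)
$-442 + A{\left(\left(1 + 2\right) \left(-3 - 3\right) \right)} = -442 + 6 \left(1 + 2\right) \left(-3 - 3\right) = -442 + 6 \cdot 3 \left(-6\right) = -442 + 6 \left(-18\right) = -442 - 108 = -550$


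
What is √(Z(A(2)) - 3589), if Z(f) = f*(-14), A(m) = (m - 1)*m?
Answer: I*√3617 ≈ 60.141*I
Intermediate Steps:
A(m) = m*(-1 + m) (A(m) = (-1 + m)*m = m*(-1 + m))
Z(f) = -14*f
√(Z(A(2)) - 3589) = √(-28*(-1 + 2) - 3589) = √(-28 - 3589) = √(-3617) = I*√3617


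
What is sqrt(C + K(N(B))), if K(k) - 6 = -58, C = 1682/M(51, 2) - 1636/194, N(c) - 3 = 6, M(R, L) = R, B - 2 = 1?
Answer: 8*I*sqrt(10497534)/4947 ≈ 5.2395*I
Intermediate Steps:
B = 3 (B = 2 + 1 = 3)
N(c) = 9 (N(c) = 3 + 6 = 9)
C = 121436/4947 (C = 1682/51 - 1636/194 = 1682*(1/51) - 1636*1/194 = 1682/51 - 818/97 = 121436/4947 ≈ 24.547)
K(k) = -52 (K(k) = 6 - 58 = -52)
sqrt(C + K(N(B))) = sqrt(121436/4947 - 52) = sqrt(-135808/4947) = 8*I*sqrt(10497534)/4947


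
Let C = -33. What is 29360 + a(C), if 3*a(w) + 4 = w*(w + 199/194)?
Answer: 17291443/582 ≈ 29710.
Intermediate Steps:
a(w) = -4/3 + w*(199/194 + w)/3 (a(w) = -4/3 + (w*(w + 199/194))/3 = -4/3 + (w*(199/194 + w))/3 = -4/3 + w*(199/194 + w)/3)
29360 + a(C) = 29360 + (-4/3 + (⅓)*(-33)² + (199/582)*(-33)) = 29360 + (-4/3 + (⅓)*1089 - 2189/194) = 29360 + (-4/3 + 363 - 2189/194) = 29360 + 203923/582 = 17291443/582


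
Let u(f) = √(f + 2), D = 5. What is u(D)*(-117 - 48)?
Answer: -165*√7 ≈ -436.55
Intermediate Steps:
u(f) = √(2 + f)
u(D)*(-117 - 48) = √(2 + 5)*(-117 - 48) = √7*(-165) = -165*√7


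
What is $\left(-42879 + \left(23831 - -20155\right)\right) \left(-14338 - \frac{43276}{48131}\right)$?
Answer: $- \frac{763991128278}{48131} \approx -1.5873 \cdot 10^{7}$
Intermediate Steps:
$\left(-42879 + \left(23831 - -20155\right)\right) \left(-14338 - \frac{43276}{48131}\right) = \left(-42879 + \left(23831 + 20155\right)\right) \left(-14338 - \frac{43276}{48131}\right) = \left(-42879 + 43986\right) \left(-14338 - \frac{43276}{48131}\right) = 1107 \left(- \frac{690145554}{48131}\right) = - \frac{763991128278}{48131}$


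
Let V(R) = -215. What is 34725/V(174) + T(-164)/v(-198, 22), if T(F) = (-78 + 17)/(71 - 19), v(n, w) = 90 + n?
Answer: -39000497/241488 ≈ -161.50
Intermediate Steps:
T(F) = -61/52
34725/V(174) + T(-164)/v(-198, 22) = 34725/(-215) - 61/(52*(90 - 198)) = 34725*(-1/215) - 61/52/(-108) = -6945/43 - 61/52*(-1/108) = -6945/43 + 61/5616 = -39000497/241488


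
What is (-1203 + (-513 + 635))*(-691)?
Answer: 746971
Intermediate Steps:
(-1203 + (-513 + 635))*(-691) = (-1203 + 122)*(-691) = -1081*(-691) = 746971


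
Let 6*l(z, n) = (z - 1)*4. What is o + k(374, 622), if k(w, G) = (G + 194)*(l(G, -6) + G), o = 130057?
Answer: 975433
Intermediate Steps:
l(z, n) = -⅔ + 2*z/3 (l(z, n) = ((z - 1)*4)/6 = ((-1 + z)*4)/6 = (-4 + 4*z)/6 = -⅔ + 2*z/3)
k(w, G) = (194 + G)*(-⅔ + 5*G/3) (k(w, G) = (G + 194)*((-⅔ + 2*G/3) + G) = (194 + G)*(-⅔ + 5*G/3))
o + k(374, 622) = 130057 + (-388/3 + (5/3)*622² + (968/3)*622) = 130057 + (-388/3 + (5/3)*386884 + 602096/3) = 130057 + (-388/3 + 1934420/3 + 602096/3) = 130057 + 845376 = 975433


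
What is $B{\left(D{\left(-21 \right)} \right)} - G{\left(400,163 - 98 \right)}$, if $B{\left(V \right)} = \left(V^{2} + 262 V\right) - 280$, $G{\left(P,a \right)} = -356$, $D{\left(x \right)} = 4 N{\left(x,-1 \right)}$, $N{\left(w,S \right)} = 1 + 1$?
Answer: $2236$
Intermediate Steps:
$N{\left(w,S \right)} = 2$
$D{\left(x \right)} = 8$ ($D{\left(x \right)} = 4 \cdot 2 = 8$)
$B{\left(V \right)} = -280 + V^{2} + 262 V$
$B{\left(D{\left(-21 \right)} \right)} - G{\left(400,163 - 98 \right)} = \left(-280 + 8^{2} + 262 \cdot 8\right) - -356 = \left(-280 + 64 + 2096\right) + 356 = 1880 + 356 = 2236$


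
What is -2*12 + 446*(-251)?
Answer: -111970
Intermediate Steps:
-2*12 + 446*(-251) = -24 - 111946 = -111970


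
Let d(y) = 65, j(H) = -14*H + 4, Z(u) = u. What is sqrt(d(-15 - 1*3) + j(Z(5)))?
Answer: I ≈ 1.0*I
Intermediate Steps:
j(H) = 4 - 14*H
sqrt(d(-15 - 1*3) + j(Z(5))) = sqrt(65 + (4 - 14*5)) = sqrt(65 + (4 - 70)) = sqrt(65 - 66) = sqrt(-1) = I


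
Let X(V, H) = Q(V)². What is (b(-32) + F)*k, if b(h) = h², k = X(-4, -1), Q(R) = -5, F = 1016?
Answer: 51000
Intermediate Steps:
X(V, H) = 25 (X(V, H) = (-5)² = 25)
k = 25
(b(-32) + F)*k = ((-32)² + 1016)*25 = (1024 + 1016)*25 = 2040*25 = 51000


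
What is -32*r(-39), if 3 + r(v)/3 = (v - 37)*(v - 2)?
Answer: -298848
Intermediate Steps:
r(v) = -9 + 3*(-37 + v)*(-2 + v) (r(v) = -9 + 3*((v - 37)*(v - 2)) = -9 + 3*((-37 + v)*(-2 + v)) = -9 + 3*(-37 + v)*(-2 + v))
-32*r(-39) = -32*(213 - 117*(-39) + 3*(-39)²) = -32*(213 + 4563 + 3*1521) = -32*(213 + 4563 + 4563) = -32*9339 = -298848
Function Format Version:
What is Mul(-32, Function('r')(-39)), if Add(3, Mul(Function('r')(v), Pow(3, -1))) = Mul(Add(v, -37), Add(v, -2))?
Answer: -298848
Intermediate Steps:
Function('r')(v) = Add(-9, Mul(3, Add(-37, v), Add(-2, v))) (Function('r')(v) = Add(-9, Mul(3, Mul(Add(v, -37), Add(v, -2)))) = Add(-9, Mul(3, Mul(Add(-37, v), Add(-2, v)))) = Add(-9, Mul(3, Add(-37, v), Add(-2, v))))
Mul(-32, Function('r')(-39)) = Mul(-32, Add(213, Mul(-117, -39), Mul(3, Pow(-39, 2)))) = Mul(-32, Add(213, 4563, Mul(3, 1521))) = Mul(-32, Add(213, 4563, 4563)) = Mul(-32, 9339) = -298848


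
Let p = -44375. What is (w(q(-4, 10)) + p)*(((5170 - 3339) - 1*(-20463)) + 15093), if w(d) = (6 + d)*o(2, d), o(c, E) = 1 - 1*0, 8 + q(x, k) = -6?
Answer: -1659347221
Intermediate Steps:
q(x, k) = -14 (q(x, k) = -8 - 6 = -14)
o(c, E) = 1 (o(c, E) = 1 + 0 = 1)
w(d) = 6 + d (w(d) = (6 + d)*1 = 6 + d)
(w(q(-4, 10)) + p)*(((5170 - 3339) - 1*(-20463)) + 15093) = ((6 - 14) - 44375)*(((5170 - 3339) - 1*(-20463)) + 15093) = (-8 - 44375)*((1831 + 20463) + 15093) = -44383*(22294 + 15093) = -44383*37387 = -1659347221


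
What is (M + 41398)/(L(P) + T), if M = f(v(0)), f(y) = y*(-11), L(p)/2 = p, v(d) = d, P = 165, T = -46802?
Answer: -20699/23236 ≈ -0.89082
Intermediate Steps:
L(p) = 2*p
f(y) = -11*y
M = 0 (M = -11*0 = 0)
(M + 41398)/(L(P) + T) = (0 + 41398)/(2*165 - 46802) = 41398/(330 - 46802) = 41398/(-46472) = 41398*(-1/46472) = -20699/23236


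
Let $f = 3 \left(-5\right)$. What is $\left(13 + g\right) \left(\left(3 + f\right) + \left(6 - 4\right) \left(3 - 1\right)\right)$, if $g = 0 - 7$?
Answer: $-48$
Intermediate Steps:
$g = -7$
$f = -15$
$\left(13 + g\right) \left(\left(3 + f\right) + \left(6 - 4\right) \left(3 - 1\right)\right) = \left(13 - 7\right) \left(\left(3 - 15\right) + \left(6 - 4\right) \left(3 - 1\right)\right) = 6 \left(-12 + 2 \cdot 2\right) = 6 \left(-12 + 4\right) = 6 \left(-8\right) = -48$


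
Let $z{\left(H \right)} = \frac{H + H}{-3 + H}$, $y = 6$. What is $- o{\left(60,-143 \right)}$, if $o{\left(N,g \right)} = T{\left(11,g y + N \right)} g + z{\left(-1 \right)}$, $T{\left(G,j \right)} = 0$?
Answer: $- \frac{1}{2} \approx -0.5$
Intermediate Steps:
$z{\left(H \right)} = \frac{2 H}{-3 + H}$
$o{\left(N,g \right)} = \frac{1}{2}$ ($o{\left(N,g \right)} = 0 g + 2 \left(-1\right) \frac{1}{-3 - 1} = 0 + 2 \left(-1\right) \frac{1}{-4} = 0 + 2 \left(-1\right) \left(- \frac{1}{4}\right) = 0 + \frac{1}{2} = \frac{1}{2}$)
$- o{\left(60,-143 \right)} = \left(-1\right) \frac{1}{2} = - \frac{1}{2}$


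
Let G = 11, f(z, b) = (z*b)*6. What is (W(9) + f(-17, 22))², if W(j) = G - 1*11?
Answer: 5035536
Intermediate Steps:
f(z, b) = 6*b*z (f(z, b) = (b*z)*6 = 6*b*z)
W(j) = 0 (W(j) = 11 - 1*11 = 11 - 11 = 0)
(W(9) + f(-17, 22))² = (0 + 6*22*(-17))² = (0 - 2244)² = (-2244)² = 5035536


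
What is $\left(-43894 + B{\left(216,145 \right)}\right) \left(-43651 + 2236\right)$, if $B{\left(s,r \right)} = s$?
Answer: $1808924370$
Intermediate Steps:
$\left(-43894 + B{\left(216,145 \right)}\right) \left(-43651 + 2236\right) = \left(-43894 + 216\right) \left(-43651 + 2236\right) = \left(-43678\right) \left(-41415\right) = 1808924370$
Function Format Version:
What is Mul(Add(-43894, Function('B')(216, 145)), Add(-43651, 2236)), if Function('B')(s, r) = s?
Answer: 1808924370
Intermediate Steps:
Mul(Add(-43894, Function('B')(216, 145)), Add(-43651, 2236)) = Mul(Add(-43894, 216), Add(-43651, 2236)) = Mul(-43678, -41415) = 1808924370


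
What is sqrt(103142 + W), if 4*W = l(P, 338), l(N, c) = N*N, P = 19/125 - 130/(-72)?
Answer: sqrt(8354579598481)/9000 ≈ 321.16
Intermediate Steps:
P = 8809/4500 (P = 19*(1/125) - 130*(-1/72) = 19/125 + 65/36 = 8809/4500 ≈ 1.9576)
l(N, c) = N**2
W = 77598481/81000000 (W = (8809/4500)**2/4 = (1/4)*(77598481/20250000) = 77598481/81000000 ≈ 0.95801)
sqrt(103142 + W) = sqrt(103142 + 77598481/81000000) = sqrt(8354579598481/81000000) = sqrt(8354579598481)/9000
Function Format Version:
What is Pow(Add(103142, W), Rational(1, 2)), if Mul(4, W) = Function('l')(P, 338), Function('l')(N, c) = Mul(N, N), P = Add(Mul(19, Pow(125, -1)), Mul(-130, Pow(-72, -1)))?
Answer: Mul(Rational(1, 9000), Pow(8354579598481, Rational(1, 2))) ≈ 321.16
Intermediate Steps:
P = Rational(8809, 4500) (P = Add(Mul(19, Rational(1, 125)), Mul(-130, Rational(-1, 72))) = Add(Rational(19, 125), Rational(65, 36)) = Rational(8809, 4500) ≈ 1.9576)
Function('l')(N, c) = Pow(N, 2)
W = Rational(77598481, 81000000) (W = Mul(Rational(1, 4), Pow(Rational(8809, 4500), 2)) = Mul(Rational(1, 4), Rational(77598481, 20250000)) = Rational(77598481, 81000000) ≈ 0.95801)
Pow(Add(103142, W), Rational(1, 2)) = Pow(Add(103142, Rational(77598481, 81000000)), Rational(1, 2)) = Pow(Rational(8354579598481, 81000000), Rational(1, 2)) = Mul(Rational(1, 9000), Pow(8354579598481, Rational(1, 2)))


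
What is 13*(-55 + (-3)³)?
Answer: -1066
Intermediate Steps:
13*(-55 + (-3)³) = 13*(-55 - 27) = 13*(-82) = -1066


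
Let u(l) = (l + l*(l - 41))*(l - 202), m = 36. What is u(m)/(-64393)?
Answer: -23904/64393 ≈ -0.37122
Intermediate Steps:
u(l) = (-202 + l)*(l + l*(-41 + l)) (u(l) = (l + l*(-41 + l))*(-202 + l) = (-202 + l)*(l + l*(-41 + l)))
u(m)/(-64393) = (36*(8080 + 36² - 242*36))/(-64393) = (36*(8080 + 1296 - 8712))*(-1/64393) = (36*664)*(-1/64393) = 23904*(-1/64393) = -23904/64393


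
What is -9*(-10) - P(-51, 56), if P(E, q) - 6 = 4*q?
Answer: -140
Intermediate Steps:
P(E, q) = 6 + 4*q
-9*(-10) - P(-51, 56) = -9*(-10) - (6 + 4*56) = 90 - (6 + 224) = 90 - 1*230 = 90 - 230 = -140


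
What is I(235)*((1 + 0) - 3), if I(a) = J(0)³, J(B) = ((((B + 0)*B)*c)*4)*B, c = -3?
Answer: 0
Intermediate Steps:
J(B) = -12*B³ (J(B) = ((((B + 0)*B)*(-3))*4)*B = (((B*B)*(-3))*4)*B = ((B²*(-3))*4)*B = (-3*B²*4)*B = (-12*B²)*B = -12*B³)
I(a) = 0 (I(a) = (-12*0³)³ = (-12*0)³ = 0³ = 0)
I(235)*((1 + 0) - 3) = 0*((1 + 0) - 3) = 0*(1 - 3) = 0*(-2) = 0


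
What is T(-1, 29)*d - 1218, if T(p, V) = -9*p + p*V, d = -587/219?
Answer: -255002/219 ≈ -1164.4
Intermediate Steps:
d = -587/219 (d = -587*1/219 = -587/219 ≈ -2.6804)
T(p, V) = -9*p + V*p
T(-1, 29)*d - 1218 = -(-9 + 29)*(-587/219) - 1218 = -1*20*(-587/219) - 1218 = -20*(-587/219) - 1218 = 11740/219 - 1218 = -255002/219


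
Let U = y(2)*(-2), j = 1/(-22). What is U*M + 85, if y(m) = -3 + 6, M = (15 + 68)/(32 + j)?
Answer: 48799/703 ≈ 69.415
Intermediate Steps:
j = -1/22 ≈ -0.045455
M = 1826/703 (M = (15 + 68)/(32 - 1/22) = 83/(703/22) = 83*(22/703) = 1826/703 ≈ 2.5974)
y(m) = 3
U = -6 (U = 3*(-2) = -6)
U*M + 85 = -6*1826/703 + 85 = -10956/703 + 85 = 48799/703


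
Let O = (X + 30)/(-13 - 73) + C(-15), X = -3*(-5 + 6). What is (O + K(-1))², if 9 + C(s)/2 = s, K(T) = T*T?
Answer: 16556761/7396 ≈ 2238.6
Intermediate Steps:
K(T) = T²
X = -3 (X = -3*1 = -3)
C(s) = -18 + 2*s
O = -4155/86 (O = (-3 + 30)/(-13 - 73) + (-18 + 2*(-15)) = 27/(-86) + (-18 - 30) = 27*(-1/86) - 48 = -27/86 - 48 = -4155/86 ≈ -48.314)
(O + K(-1))² = (-4155/86 + (-1)²)² = (-4155/86 + 1)² = (-4069/86)² = 16556761/7396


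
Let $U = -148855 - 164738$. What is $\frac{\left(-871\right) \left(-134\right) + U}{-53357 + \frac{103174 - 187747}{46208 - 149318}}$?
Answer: $\frac{6766731230}{1833851899} \approx 3.6899$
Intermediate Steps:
$U = -313593$
$\frac{\left(-871\right) \left(-134\right) + U}{-53357 + \frac{103174 - 187747}{46208 - 149318}} = \frac{\left(-871\right) \left(-134\right) - 313593}{-53357 + \frac{103174 - 187747}{46208 - 149318}} = \frac{116714 - 313593}{-53357 - \frac{84573}{-103110}} = - \frac{196879}{-53357 - - \frac{28191}{34370}} = - \frac{196879}{-53357 + \frac{28191}{34370}} = - \frac{196879}{- \frac{1833851899}{34370}} = \left(-196879\right) \left(- \frac{34370}{1833851899}\right) = \frac{6766731230}{1833851899}$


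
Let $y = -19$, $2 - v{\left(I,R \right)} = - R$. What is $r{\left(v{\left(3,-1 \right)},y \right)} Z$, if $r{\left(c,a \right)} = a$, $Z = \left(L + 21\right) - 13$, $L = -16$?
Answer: $152$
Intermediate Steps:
$v{\left(I,R \right)} = 2 + R$ ($v{\left(I,R \right)} = 2 - - R = 2 + R$)
$Z = -8$ ($Z = \left(-16 + 21\right) - 13 = 5 - 13 = -8$)
$r{\left(v{\left(3,-1 \right)},y \right)} Z = \left(-19\right) \left(-8\right) = 152$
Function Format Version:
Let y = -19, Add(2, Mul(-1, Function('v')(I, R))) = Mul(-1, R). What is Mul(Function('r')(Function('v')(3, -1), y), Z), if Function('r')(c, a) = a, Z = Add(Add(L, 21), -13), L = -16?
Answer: 152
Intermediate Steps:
Function('v')(I, R) = Add(2, R) (Function('v')(I, R) = Add(2, Mul(-1, Mul(-1, R))) = Add(2, R))
Z = -8 (Z = Add(Add(-16, 21), -13) = Add(5, -13) = -8)
Mul(Function('r')(Function('v')(3, -1), y), Z) = Mul(-19, -8) = 152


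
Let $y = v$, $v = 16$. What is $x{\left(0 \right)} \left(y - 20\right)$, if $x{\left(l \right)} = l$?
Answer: $0$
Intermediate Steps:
$y = 16$
$x{\left(0 \right)} \left(y - 20\right) = 0 \left(16 - 20\right) = 0 \left(-4\right) = 0$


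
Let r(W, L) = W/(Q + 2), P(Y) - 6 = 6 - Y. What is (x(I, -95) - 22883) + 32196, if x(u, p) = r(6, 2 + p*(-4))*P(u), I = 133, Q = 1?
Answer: 9071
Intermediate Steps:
P(Y) = 12 - Y (P(Y) = 6 + (6 - Y) = 12 - Y)
r(W, L) = W/3 (r(W, L) = W/(1 + 2) = W/3)
x(u, p) = 24 - 2*u (x(u, p) = ((⅓)*6)*(12 - u) = 2*(12 - u) = 24 - 2*u)
(x(I, -95) - 22883) + 32196 = ((24 - 2*133) - 22883) + 32196 = ((24 - 266) - 22883) + 32196 = (-242 - 22883) + 32196 = -23125 + 32196 = 9071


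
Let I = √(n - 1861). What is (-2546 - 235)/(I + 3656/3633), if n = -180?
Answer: -36937931688/26951890585 + 36705554109*I*√2041/26951890585 ≈ -1.3705 + 61.527*I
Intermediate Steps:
I = I*√2041 (I = √(-180 - 1861) = √(-2041) = I*√2041 ≈ 45.177*I)
(-2546 - 235)/(I + 3656/3633) = (-2546 - 235)/(I*√2041 + 3656/3633) = -2781/(I*√2041 + 3656*(1/3633)) = -2781/(I*√2041 + 3656/3633) = -2781/(3656/3633 + I*√2041)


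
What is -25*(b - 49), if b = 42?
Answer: 175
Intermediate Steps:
-25*(b - 49) = -25*(42 - 49) = -25*(-7) = 175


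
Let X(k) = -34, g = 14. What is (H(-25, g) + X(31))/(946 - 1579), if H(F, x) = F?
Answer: 59/633 ≈ 0.093207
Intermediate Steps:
(H(-25, g) + X(31))/(946 - 1579) = (-25 - 34)/(946 - 1579) = -59/(-633) = -59*(-1/633) = 59/633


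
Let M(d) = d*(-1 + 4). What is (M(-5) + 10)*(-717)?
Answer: 3585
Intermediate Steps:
M(d) = 3*d (M(d) = d*3 = 3*d)
(M(-5) + 10)*(-717) = (3*(-5) + 10)*(-717) = (-15 + 10)*(-717) = -5*(-717) = 3585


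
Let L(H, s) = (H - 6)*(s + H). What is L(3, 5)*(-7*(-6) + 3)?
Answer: -1080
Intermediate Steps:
L(H, s) = (-6 + H)*(H + s)
L(3, 5)*(-7*(-6) + 3) = (3**2 - 6*3 - 6*5 + 3*5)*(-7*(-6) + 3) = (9 - 18 - 30 + 15)*(42 + 3) = -24*45 = -1080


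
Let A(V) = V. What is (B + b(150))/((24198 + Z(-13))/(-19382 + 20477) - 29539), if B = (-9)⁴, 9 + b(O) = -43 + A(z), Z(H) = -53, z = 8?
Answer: -1427223/6464212 ≈ -0.22079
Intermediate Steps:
b(O) = -44 (b(O) = -9 + (-43 + 8) = -9 - 35 = -44)
B = 6561
(B + b(150))/((24198 + Z(-13))/(-19382 + 20477) - 29539) = (6561 - 44)/((24198 - 53)/(-19382 + 20477) - 29539) = 6517/(24145/1095 - 29539) = 6517/(24145*(1/1095) - 29539) = 6517/(4829/219 - 29539) = 6517/(-6464212/219) = 6517*(-219/6464212) = -1427223/6464212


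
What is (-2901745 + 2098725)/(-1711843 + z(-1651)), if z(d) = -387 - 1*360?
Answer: 80302/171259 ≈ 0.46889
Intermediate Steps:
z(d) = -747 (z(d) = -387 - 360 = -747)
(-2901745 + 2098725)/(-1711843 + z(-1651)) = (-2901745 + 2098725)/(-1711843 - 747) = -803020/(-1712590) = -803020*(-1/1712590) = 80302/171259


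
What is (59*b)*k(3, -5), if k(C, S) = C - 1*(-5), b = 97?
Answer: 45784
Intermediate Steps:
k(C, S) = 5 + C (k(C, S) = C + 5 = 5 + C)
(59*b)*k(3, -5) = (59*97)*(5 + 3) = 5723*8 = 45784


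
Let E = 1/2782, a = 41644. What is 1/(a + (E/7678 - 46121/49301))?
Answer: 1053079022996/43853437680095009 ≈ 2.4014e-5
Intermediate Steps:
E = 1/2782 ≈ 0.00035945
1/(a + (E/7678 - 46121/49301)) = 1/(41644 + ((1/2782)/7678 - 46121/49301)) = 1/(41644 + ((1/2782)*(1/7678) - 46121*1/49301)) = 1/(41644 + (1/21360196 - 46121/49301)) = 1/(41644 - 985153550415/1053079022996) = 1/(43853437680095009/1053079022996) = 1053079022996/43853437680095009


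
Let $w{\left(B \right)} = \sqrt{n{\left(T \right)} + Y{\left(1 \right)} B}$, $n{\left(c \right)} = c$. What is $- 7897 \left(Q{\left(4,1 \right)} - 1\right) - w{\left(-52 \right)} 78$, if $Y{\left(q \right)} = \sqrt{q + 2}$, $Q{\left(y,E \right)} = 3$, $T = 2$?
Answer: $-15794 - 78 \sqrt{2 - 52 \sqrt{3}} \approx -15794.0 - 731.98 i$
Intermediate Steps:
$Y{\left(q \right)} = \sqrt{2 + q}$
$w{\left(B \right)} = \sqrt{2 + B \sqrt{3}}$ ($w{\left(B \right)} = \sqrt{2 + \sqrt{2 + 1} B} = \sqrt{2 + \sqrt{3} B} = \sqrt{2 + B \sqrt{3}}$)
$- 7897 \left(Q{\left(4,1 \right)} - 1\right) - w{\left(-52 \right)} 78 = - 7897 \left(3 - 1\right) - \sqrt{2 - 52 \sqrt{3}} \cdot 78 = - 7897 \left(3 - 1\right) - 78 \sqrt{2 - 52 \sqrt{3}} = \left(-7897\right) 2 - 78 \sqrt{2 - 52 \sqrt{3}} = -15794 - 78 \sqrt{2 - 52 \sqrt{3}}$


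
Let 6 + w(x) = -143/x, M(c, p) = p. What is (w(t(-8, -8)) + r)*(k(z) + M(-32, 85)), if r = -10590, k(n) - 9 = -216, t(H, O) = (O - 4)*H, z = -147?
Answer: 62058899/48 ≈ 1.2929e+6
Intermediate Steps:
t(H, O) = H*(-4 + O) (t(H, O) = (-4 + O)*H = H*(-4 + O))
k(n) = -207 (k(n) = 9 - 216 = -207)
w(x) = -6 - 143/x
(w(t(-8, -8)) + r)*(k(z) + M(-32, 85)) = ((-6 - 143*(-1/(8*(-4 - 8)))) - 10590)*(-207 + 85) = ((-6 - 143/((-8*(-12)))) - 10590)*(-122) = ((-6 - 143/96) - 10590)*(-122) = (-719/96 - 10590)*(-122) = -1017359/96*(-122) = 62058899/48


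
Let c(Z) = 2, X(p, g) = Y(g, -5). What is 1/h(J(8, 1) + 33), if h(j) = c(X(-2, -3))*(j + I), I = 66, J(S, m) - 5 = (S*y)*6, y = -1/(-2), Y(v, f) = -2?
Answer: 1/256 ≈ 0.0039063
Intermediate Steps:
y = ½ (y = -1*(-½) = ½ ≈ 0.50000)
X(p, g) = -2
J(S, m) = 5 + 3*S (J(S, m) = 5 + (S*(½))*6 = 5 + (S/2)*6 = 5 + 3*S)
h(j) = 132 + 2*j (h(j) = 2*(j + 66) = 2*(66 + j) = 132 + 2*j)
1/h(J(8, 1) + 33) = 1/(132 + 2*((5 + 3*8) + 33)) = 1/(132 + 2*((5 + 24) + 33)) = 1/(132 + 2*(29 + 33)) = 1/(132 + 2*62) = 1/(132 + 124) = 1/256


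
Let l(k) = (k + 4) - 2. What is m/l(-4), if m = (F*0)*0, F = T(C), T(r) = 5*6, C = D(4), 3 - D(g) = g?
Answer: 0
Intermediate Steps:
D(g) = 3 - g
C = -1 (C = 3 - 1*4 = 3 - 4 = -1)
T(r) = 30
F = 30
l(k) = 2 + k (l(k) = (4 + k) - 2 = 2 + k)
m = 0 (m = (30*0)*0 = 0*0 = 0)
m/l(-4) = 0/(2 - 4) = 0/(-2) = 0*(-1/2) = 0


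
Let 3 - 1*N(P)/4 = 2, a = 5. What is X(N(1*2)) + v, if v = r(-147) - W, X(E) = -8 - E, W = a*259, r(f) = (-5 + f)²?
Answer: 21797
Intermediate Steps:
N(P) = 4 (N(P) = 12 - 4*2 = 12 - 8 = 4)
W = 1295 (W = 5*259 = 1295)
v = 21809 (v = (-5 - 147)² - 1*1295 = (-152)² - 1295 = 23104 - 1295 = 21809)
X(N(1*2)) + v = (-8 - 1*4) + 21809 = (-8 - 4) + 21809 = -12 + 21809 = 21797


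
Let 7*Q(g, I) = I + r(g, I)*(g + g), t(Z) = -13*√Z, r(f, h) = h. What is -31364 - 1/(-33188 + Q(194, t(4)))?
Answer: -7603574513/242430 ≈ -31364.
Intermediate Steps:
Q(g, I) = I/7 + 2*I*g/7 (Q(g, I) = (I + I*(g + g))/7 = (I + I*(2*g))/7 = (I + 2*I*g)/7 = I/7 + 2*I*g/7)
-31364 - 1/(-33188 + Q(194, t(4))) = -31364 - 1/(-33188 + (-13*√4)*(1 + 2*194)/7) = -31364 - 1/(-33188 + (-13*2)*(1 + 388)/7) = -31364 - 1/(-33188 + (⅐)*(-26)*389) = -31364 - 1/(-33188 - 10114/7) = -31364 - 1/(-242430/7) = -31364 - 1*(-7/242430) = -31364 + 7/242430 = -7603574513/242430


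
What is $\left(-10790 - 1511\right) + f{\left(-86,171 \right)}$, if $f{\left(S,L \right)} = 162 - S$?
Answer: $-12053$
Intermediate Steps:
$\left(-10790 - 1511\right) + f{\left(-86,171 \right)} = \left(-10790 - 1511\right) + \left(162 - -86\right) = -12301 + \left(162 + 86\right) = -12301 + 248 = -12053$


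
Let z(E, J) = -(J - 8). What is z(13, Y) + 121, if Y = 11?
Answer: 118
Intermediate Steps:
z(E, J) = 8 - J (z(E, J) = -(-8 + J) = 8 - J)
z(13, Y) + 121 = (8 - 1*11) + 121 = (8 - 11) + 121 = -3 + 121 = 118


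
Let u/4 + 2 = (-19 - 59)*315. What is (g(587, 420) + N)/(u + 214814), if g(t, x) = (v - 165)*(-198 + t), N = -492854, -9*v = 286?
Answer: -5124605/1048734 ≈ -4.8865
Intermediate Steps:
v = -286/9 (v = -⅑*286 = -286/9 ≈ -31.778)
g(t, x) = 38962 - 1771*t/9 (g(t, x) = (-286/9 - 165)*(-198 + t) = -1771*(-198 + t)/9 = 38962 - 1771*t/9)
u = -98288 (u = -8 + 4*((-19 - 59)*315) = -8 + 4*(-78*315) = -8 + 4*(-24570) = -8 - 98280 = -98288)
(g(587, 420) + N)/(u + 214814) = ((38962 - 1771/9*587) - 492854)/(-98288 + 214814) = ((38962 - 1039577/9) - 492854)/116526 = (-688919/9 - 492854)*(1/116526) = -5124605/9*1/116526 = -5124605/1048734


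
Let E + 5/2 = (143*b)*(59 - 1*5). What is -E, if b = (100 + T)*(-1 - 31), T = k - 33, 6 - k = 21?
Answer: 25698821/2 ≈ 1.2849e+7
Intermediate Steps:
k = -15 (k = 6 - 1*21 = 6 - 21 = -15)
T = -48 (T = -15 - 33 = -48)
b = -1664 (b = (100 - 48)*(-1 - 31) = 52*(-32) = -1664)
E = -25698821/2 (E = -5/2 + (143*(-1664))*(59 - 1*5) = -5/2 - 237952*(59 - 5) = -5/2 - 237952*54 = -5/2 - 12849408 = -25698821/2 ≈ -1.2849e+7)
-E = -1*(-25698821/2) = 25698821/2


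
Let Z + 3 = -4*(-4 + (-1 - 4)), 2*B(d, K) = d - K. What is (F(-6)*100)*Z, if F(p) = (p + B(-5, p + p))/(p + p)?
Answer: 1375/2 ≈ 687.50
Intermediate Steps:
B(d, K) = d/2 - K/2 (B(d, K) = (d - K)/2 = d/2 - K/2)
Z = 33 (Z = -3 - 4*(-4 + (-1 - 4)) = -3 - 4*(-4 - 5) = -3 - 4*(-9) = -3 + 36 = 33)
F(p) = -5/(4*p) (F(p) = (p + ((½)*(-5) - (p + p)/2))/(p + p) = (p + (-5/2 - p))/((2*p)) = (p + (-5/2 - p))*(1/(2*p)) = -5/(4*p))
(F(-6)*100)*Z = (-5/4/(-6)*100)*33 = (-5/4*(-⅙)*100)*33 = ((5/24)*100)*33 = (125/6)*33 = 1375/2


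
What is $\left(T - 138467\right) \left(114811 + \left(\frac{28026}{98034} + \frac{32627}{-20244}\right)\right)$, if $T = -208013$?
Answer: $- \frac{469916208704501020}{11813097} \approx -3.9779 \cdot 10^{10}$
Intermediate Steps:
$\left(T - 138467\right) \left(114811 + \left(\frac{28026}{98034} + \frac{32627}{-20244}\right)\right) = \left(-208013 - 138467\right) \left(114811 + \left(\frac{28026}{98034} + \frac{32627}{-20244}\right)\right) = - 346480 \left(114811 + \left(28026 \cdot \frac{1}{98034} + 32627 \left(- \frac{1}{20244}\right)\right)\right) = - 346480 \left(114811 + \left(\frac{4671}{16339} - \frac{4661}{2892}\right)\right) = - 346480 \left(114811 - \frac{62647547}{47252388}\right) = \left(-346480\right) \frac{5425031271121}{47252388} = - \frac{469916208704501020}{11813097}$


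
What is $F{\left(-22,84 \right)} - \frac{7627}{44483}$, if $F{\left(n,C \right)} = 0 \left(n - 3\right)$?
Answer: $- \frac{7627}{44483} \approx -0.17146$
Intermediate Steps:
$F{\left(n,C \right)} = 0$ ($F{\left(n,C \right)} = 0 \left(-3 + n\right) = 0$)
$F{\left(-22,84 \right)} - \frac{7627}{44483} = 0 - \frac{7627}{44483} = - \frac{7627}{44483}$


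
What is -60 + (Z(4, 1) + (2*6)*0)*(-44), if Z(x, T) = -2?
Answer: 28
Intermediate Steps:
-60 + (Z(4, 1) + (2*6)*0)*(-44) = -60 + (-2 + (2*6)*0)*(-44) = -60 + (-2 + 12*0)*(-44) = -60 + (-2 + 0)*(-44) = -60 - 2*(-44) = -60 + 88 = 28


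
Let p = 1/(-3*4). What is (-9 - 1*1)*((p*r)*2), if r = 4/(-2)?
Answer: -10/3 ≈ -3.3333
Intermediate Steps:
p = -1/12 (p = -⅓*¼ = -1/12 ≈ -0.083333)
r = -2 (r = 4*(-½) = -2)
(-9 - 1*1)*((p*r)*2) = (-9 - 1*1)*(-1/12*(-2)*2) = (-9 - 1)*((⅙)*2) = -10*⅓ = -10/3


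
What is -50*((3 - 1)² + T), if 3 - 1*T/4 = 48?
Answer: 8800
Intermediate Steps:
T = -180 (T = 12 - 4*48 = 12 - 192 = -180)
-50*((3 - 1)² + T) = -50*((3 - 1)² - 180) = -50*(2² - 180) = -50*(4 - 180) = -50*(-176) = 8800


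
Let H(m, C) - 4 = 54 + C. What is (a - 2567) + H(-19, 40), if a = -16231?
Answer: -18700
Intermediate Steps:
H(m, C) = 58 + C (H(m, C) = 4 + (54 + C) = 58 + C)
(a - 2567) + H(-19, 40) = (-16231 - 2567) + (58 + 40) = -18798 + 98 = -18700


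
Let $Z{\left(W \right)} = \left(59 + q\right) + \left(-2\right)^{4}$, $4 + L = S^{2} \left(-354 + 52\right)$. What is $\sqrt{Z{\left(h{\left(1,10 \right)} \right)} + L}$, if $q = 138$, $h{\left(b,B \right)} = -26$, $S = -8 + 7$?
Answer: $i \sqrt{93} \approx 9.6436 i$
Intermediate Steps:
$S = -1$
$L = -306$ ($L = -4 + \left(-1\right)^{2} \left(-354 + 52\right) = -4 + 1 \left(-302\right) = -4 - 302 = -306$)
$Z{\left(W \right)} = 213$ ($Z{\left(W \right)} = \left(59 + 138\right) + \left(-2\right)^{4} = 197 + 16 = 213$)
$\sqrt{Z{\left(h{\left(1,10 \right)} \right)} + L} = \sqrt{213 - 306} = \sqrt{-93} = i \sqrt{93}$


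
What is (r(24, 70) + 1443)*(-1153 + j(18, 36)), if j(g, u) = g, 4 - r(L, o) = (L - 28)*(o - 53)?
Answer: -1719525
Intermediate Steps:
r(L, o) = 4 - (-53 + o)*(-28 + L) (r(L, o) = 4 - (L - 28)*(o - 53) = 4 - (-28 + L)*(-53 + o) = 4 - (-53 + o)*(-28 + L))
(r(24, 70) + 1443)*(-1153 + j(18, 36)) = ((-1480 + 28*70 + 53*24 - 1*24*70) + 1443)*(-1153 + 18) = ((-1480 + 1960 + 1272 - 1680) + 1443)*(-1135) = (72 + 1443)*(-1135) = 1515*(-1135) = -1719525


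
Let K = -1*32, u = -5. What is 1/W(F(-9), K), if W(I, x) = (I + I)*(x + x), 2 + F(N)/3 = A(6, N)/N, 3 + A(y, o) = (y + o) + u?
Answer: 3/896 ≈ 0.0033482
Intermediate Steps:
K = -32
A(y, o) = -8 + o + y (A(y, o) = -3 + ((y + o) - 5) = -3 + ((o + y) - 5) = -3 + (-5 + o + y) = -8 + o + y)
F(N) = -6 + 3*(-2 + N)/N (F(N) = -6 + 3*((-8 + N + 6)/N) = -6 + 3*((-2 + N)/N) = -6 + 3*(-2 + N)/N)
W(I, x) = 4*I*x (W(I, x) = (2*I)*(2*x) = 4*I*x)
1/W(F(-9), K) = 1/(4*(-3 - 6/(-9))*(-32)) = 1/(4*(-3 - 6*(-⅑))*(-32)) = 1/(4*(-3 + ⅔)*(-32)) = 1/(4*(-7/3)*(-32)) = 1/(896/3) = 3/896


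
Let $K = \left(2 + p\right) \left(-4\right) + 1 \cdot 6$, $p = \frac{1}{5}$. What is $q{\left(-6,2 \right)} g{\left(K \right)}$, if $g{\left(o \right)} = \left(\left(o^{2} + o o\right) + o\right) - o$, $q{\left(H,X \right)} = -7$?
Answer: $- \frac{2744}{25} \approx -109.76$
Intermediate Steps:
$p = \frac{1}{5} \approx 0.2$
$K = - \frac{14}{5}$ ($K = \left(2 + \frac{1}{5}\right) \left(-4\right) + 1 \cdot 6 = \frac{11}{5} \left(-4\right) + 6 = - \frac{44}{5} + 6 = - \frac{14}{5} \approx -2.8$)
$g{\left(o \right)} = 2 o^{2}$ ($g{\left(o \right)} = \left(\left(o^{2} + o^{2}\right) + o\right) - o = \left(2 o^{2} + o\right) - o = \left(o + 2 o^{2}\right) - o = 2 o^{2}$)
$q{\left(-6,2 \right)} g{\left(K \right)} = - 7 \cdot 2 \left(- \frac{14}{5}\right)^{2} = - 7 \cdot 2 \cdot \frac{196}{25} = \left(-7\right) \frac{392}{25} = - \frac{2744}{25}$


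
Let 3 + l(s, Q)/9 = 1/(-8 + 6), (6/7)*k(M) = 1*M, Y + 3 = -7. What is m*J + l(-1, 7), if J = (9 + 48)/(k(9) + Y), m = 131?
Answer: 29805/2 ≈ 14903.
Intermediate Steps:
Y = -10 (Y = -3 - 7 = -10)
k(M) = 7*M/6 (k(M) = 7*(1*M)/6 = 7*M/6)
l(s, Q) = -63/2 (l(s, Q) = -27 + 9/(-8 + 6) = -27 + 9/(-2) = -27 + 9*(-½) = -27 - 9/2 = -63/2)
J = 114 (J = (9 + 48)/((7/6)*9 - 10) = 57/(21/2 - 10) = 57/(½) = 57*2 = 114)
m*J + l(-1, 7) = 131*114 - 63/2 = 14934 - 63/2 = 29805/2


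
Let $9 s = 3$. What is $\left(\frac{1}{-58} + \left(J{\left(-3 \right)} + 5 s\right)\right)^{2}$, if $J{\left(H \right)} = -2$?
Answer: $\frac{3721}{30276} \approx 0.1229$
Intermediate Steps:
$s = \frac{1}{3}$ ($s = \frac{1}{9} \cdot 3 = \frac{1}{3} \approx 0.33333$)
$\left(\frac{1}{-58} + \left(J{\left(-3 \right)} + 5 s\right)\right)^{2} = \left(\frac{1}{-58} + \left(-2 + 5 \cdot \frac{1}{3}\right)\right)^{2} = \left(- \frac{1}{58} + \left(-2 + \frac{5}{3}\right)\right)^{2} = \left(- \frac{1}{58} - \frac{1}{3}\right)^{2} = \left(- \frac{61}{174}\right)^{2} = \frac{3721}{30276}$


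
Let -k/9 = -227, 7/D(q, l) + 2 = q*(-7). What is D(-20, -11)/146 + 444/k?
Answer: 995557/4573596 ≈ 0.21767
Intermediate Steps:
D(q, l) = 7/(-2 - 7*q) (D(q, l) = 7/(-2 + q*(-7)) = 7/(-2 - 7*q))
k = 2043 (k = -9*(-227) = 2043)
D(-20, -11)/146 + 444/k = -7/(2 + 7*(-20))/146 + 444/2043 = -7/(2 - 140)*(1/146) + 444*(1/2043) = -7/(-138)*(1/146) + 148/681 = -7*(-1/138)*(1/146) + 148/681 = (7/138)*(1/146) + 148/681 = 7/20148 + 148/681 = 995557/4573596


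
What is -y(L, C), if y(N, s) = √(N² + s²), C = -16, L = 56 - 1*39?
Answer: -√545 ≈ -23.345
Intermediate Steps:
L = 17 (L = 56 - 39 = 17)
-y(L, C) = -√(17² + (-16)²) = -√(289 + 256) = -√545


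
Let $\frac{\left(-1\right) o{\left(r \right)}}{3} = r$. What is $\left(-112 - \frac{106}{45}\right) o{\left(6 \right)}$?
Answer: $\frac{10292}{5} \approx 2058.4$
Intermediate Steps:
$o{\left(r \right)} = - 3 r$
$\left(-112 - \frac{106}{45}\right) o{\left(6 \right)} = \left(-112 - \frac{106}{45}\right) \left(\left(-3\right) 6\right) = \left(-112 - \frac{106}{45}\right) \left(-18\right) = \left(- \frac{5146}{45}\right) \left(-18\right) = \frac{10292}{5}$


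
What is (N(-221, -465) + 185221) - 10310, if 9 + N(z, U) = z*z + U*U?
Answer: 439968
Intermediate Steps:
N(z, U) = -9 + U² + z² (N(z, U) = -9 + (z*z + U*U) = -9 + (z² + U²) = -9 + (U² + z²) = -9 + U² + z²)
(N(-221, -465) + 185221) - 10310 = ((-9 + (-465)² + (-221)²) + 185221) - 10310 = ((-9 + 216225 + 48841) + 185221) - 10310 = (265057 + 185221) - 10310 = 450278 - 10310 = 439968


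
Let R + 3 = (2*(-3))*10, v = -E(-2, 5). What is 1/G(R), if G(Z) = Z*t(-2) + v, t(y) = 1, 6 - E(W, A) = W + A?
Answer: -1/66 ≈ -0.015152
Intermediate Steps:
E(W, A) = 6 - A - W (E(W, A) = 6 - (W + A) = 6 - (A + W) = 6 + (-A - W) = 6 - A - W)
v = -3 (v = -(6 - 1*5 - 1*(-2)) = -(6 - 5 + 2) = -1*3 = -3)
R = -63 (R = -3 + (2*(-3))*10 = -3 - 6*10 = -3 - 60 = -63)
G(Z) = -3 + Z (G(Z) = Z*1 - 3 = Z - 3 = -3 + Z)
1/G(R) = 1/(-3 - 63) = 1/(-66) = -1/66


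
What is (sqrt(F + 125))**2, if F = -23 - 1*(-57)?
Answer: 159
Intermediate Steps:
F = 34 (F = -23 + 57 = 34)
(sqrt(F + 125))**2 = (sqrt(34 + 125))**2 = (sqrt(159))**2 = 159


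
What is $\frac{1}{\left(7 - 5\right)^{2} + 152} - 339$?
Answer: $- \frac{52883}{156} \approx -338.99$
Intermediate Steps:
$\frac{1}{\left(7 - 5\right)^{2} + 152} - 339 = \frac{1}{2^{2} + 152} - 339 = \frac{1}{4 + 152} - 339 = \frac{1}{156} - 339 = - \frac{52883}{156}$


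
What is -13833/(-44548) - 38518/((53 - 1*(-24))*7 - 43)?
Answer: -213629837/2761976 ≈ -77.347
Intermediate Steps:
-13833/(-44548) - 38518/((53 - 1*(-24))*7 - 43) = -13833*(-1/44548) - 38518/((53 + 24)*7 - 43) = 13833/44548 - 38518/(77*7 - 43) = 13833/44548 - 38518/(539 - 43) = 13833/44548 - 38518/496 = 13833/44548 - 38518*1/496 = 13833/44548 - 19259/248 = -213629837/2761976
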